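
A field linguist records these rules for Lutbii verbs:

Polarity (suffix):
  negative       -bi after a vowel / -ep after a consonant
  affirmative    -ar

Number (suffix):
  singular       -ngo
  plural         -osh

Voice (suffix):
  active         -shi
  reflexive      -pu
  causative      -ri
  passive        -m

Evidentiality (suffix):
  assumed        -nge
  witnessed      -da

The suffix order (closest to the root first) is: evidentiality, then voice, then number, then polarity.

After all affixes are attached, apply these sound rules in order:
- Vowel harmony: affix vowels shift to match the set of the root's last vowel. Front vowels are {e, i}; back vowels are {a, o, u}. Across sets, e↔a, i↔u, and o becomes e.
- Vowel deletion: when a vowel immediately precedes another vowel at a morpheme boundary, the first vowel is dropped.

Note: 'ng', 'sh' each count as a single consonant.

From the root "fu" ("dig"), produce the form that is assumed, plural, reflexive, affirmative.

fungaposhar

Attach evidentiality assumed -nge → funge.
Attach voice reflexive -pu → fungepu.
Attach number plural -osh → fungepuosh.
Attach polarity affirmative -ar → fungepuoshar.
Apply vowel harmony: fungepuoshar → fungapuoshar.
Apply vowel deletion: fungapuoshar → fungaposhar.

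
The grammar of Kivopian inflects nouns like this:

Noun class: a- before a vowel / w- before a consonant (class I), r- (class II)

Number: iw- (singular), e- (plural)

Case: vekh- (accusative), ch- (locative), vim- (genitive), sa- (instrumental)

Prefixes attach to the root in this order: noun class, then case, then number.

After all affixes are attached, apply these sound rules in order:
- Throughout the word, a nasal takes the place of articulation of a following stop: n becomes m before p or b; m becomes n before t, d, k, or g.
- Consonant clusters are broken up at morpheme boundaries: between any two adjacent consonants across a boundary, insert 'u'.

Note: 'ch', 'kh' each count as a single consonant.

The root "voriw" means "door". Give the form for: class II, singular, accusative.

Attach noun class class II r- → rvoriw.
Attach case accusative vekh- → vekhrvoriw.
Attach number singular iw- → iwvekhrvoriw.
Nasal assimilation: no change.
Apply epenthesis: iwvekhrvoriw → iwuvekhuruvoriw.

iwuvekhuruvoriw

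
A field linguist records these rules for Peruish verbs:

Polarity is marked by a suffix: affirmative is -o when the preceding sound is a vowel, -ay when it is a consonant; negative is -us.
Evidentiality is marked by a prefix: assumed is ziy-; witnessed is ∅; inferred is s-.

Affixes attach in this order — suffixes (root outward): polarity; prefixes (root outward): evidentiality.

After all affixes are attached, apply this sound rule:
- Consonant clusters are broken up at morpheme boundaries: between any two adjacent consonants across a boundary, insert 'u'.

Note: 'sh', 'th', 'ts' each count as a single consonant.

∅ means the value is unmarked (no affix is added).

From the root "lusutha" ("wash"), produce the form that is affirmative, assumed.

ziyulusuthao

Attach evidentiality assumed ziy- → ziylusutha.
Attach polarity affirmative -o (after vowel 'a') → ziylusuthao.
Apply epenthesis: ziylusuthao → ziyulusuthao.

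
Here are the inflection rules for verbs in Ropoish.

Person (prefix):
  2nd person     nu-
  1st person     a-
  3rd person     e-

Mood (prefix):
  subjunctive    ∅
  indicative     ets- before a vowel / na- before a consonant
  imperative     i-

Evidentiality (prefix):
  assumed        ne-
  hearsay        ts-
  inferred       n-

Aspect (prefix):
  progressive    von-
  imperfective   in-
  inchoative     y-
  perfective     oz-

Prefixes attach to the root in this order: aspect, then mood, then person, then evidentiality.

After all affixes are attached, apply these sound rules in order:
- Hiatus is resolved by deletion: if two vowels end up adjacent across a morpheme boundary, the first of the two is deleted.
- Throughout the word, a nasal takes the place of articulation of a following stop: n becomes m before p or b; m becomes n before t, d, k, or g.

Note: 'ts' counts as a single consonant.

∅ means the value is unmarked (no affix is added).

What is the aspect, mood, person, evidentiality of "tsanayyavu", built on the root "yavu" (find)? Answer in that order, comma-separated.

inchoative, indicative, 1st person, hearsay

Segment: ts-a-na-y-yavu.
aspect: y- → inchoative.
mood: ets/na- → indicative.
person: a- → 1st person.
evidentiality: ts- → hearsay.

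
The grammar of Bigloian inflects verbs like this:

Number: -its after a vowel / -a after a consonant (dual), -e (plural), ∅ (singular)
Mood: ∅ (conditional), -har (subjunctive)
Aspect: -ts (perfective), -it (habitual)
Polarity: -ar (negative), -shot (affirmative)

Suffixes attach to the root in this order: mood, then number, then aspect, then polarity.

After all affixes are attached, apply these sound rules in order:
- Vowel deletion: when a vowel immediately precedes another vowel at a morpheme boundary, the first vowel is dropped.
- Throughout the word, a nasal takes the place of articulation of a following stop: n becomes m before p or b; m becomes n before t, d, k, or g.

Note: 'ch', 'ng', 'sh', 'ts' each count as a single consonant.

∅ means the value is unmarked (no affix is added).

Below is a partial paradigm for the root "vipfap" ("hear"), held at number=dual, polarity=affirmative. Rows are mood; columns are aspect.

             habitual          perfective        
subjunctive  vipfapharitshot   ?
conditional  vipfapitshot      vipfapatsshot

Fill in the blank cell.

Attach mood subjunctive -har → vipfaphar.
Attach number dual -a (after consonant 'r') → vipfaphara.
Attach aspect perfective -ts → vipfapharats.
Attach polarity affirmative -shot → vipfapharatsshot.
Vowel deletion: no change.
Nasal assimilation: no change.

vipfapharatsshot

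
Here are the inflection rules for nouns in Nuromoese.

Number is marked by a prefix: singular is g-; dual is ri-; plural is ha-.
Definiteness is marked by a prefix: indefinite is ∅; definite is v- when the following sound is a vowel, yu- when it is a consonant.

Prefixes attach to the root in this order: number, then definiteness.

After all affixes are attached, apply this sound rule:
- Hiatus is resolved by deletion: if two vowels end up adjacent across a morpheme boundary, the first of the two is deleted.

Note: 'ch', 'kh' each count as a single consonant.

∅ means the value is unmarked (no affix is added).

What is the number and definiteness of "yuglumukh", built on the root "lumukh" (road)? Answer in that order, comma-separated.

singular, definite

Segment: yu-g-lumukh.
number: g- → singular.
definiteness: v/yu- → definite.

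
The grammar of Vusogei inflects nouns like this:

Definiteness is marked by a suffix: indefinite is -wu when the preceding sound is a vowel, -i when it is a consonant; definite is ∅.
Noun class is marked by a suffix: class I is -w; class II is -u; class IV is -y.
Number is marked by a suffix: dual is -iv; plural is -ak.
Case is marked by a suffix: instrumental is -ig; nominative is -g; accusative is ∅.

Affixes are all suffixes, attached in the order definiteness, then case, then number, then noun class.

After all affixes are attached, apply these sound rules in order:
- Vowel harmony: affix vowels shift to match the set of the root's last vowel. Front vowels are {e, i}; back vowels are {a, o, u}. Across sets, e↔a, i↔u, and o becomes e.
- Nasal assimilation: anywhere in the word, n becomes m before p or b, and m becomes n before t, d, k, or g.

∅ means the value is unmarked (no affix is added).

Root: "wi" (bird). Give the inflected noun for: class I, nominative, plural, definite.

wigekw

definiteness = definite: zero marking, form stays wi.
Attach case nominative -g → wig.
Attach number plural -ak → wigak.
Attach noun class class I -w → wigakw.
Apply vowel harmony: wigakw → wigekw.
Nasal assimilation: no change.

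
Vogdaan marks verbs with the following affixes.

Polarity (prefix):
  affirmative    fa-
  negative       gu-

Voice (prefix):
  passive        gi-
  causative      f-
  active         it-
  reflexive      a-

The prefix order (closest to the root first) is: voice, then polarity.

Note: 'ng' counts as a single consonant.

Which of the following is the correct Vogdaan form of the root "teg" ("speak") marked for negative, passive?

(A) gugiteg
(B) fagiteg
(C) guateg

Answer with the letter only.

Attach voice passive gi- → giteg.
Attach polarity negative gu- → gugiteg.
So the correct form is gugiteg, option (A).
(B) fagiteg is wrong: it uses affirmative instead of negative for polarity.
(C) guateg is wrong: it uses reflexive instead of passive for voice.

A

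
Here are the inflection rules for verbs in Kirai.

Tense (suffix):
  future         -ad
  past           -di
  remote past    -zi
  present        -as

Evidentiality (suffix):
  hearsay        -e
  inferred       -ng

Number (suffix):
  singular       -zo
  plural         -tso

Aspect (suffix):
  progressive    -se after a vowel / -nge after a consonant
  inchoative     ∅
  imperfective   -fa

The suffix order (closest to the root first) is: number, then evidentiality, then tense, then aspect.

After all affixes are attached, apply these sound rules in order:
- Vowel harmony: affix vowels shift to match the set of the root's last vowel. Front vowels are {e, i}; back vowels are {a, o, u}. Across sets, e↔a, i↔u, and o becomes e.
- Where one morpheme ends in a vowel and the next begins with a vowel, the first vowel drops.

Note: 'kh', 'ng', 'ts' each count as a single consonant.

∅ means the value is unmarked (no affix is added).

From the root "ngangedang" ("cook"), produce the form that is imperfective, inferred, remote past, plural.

Attach number plural -tso → ngangedangtso.
Attach evidentiality inferred -ng → ngangedangtsong.
Attach tense remote past -zi → ngangedangtsongzi.
Attach aspect imperfective -fa → ngangedangtsongzifa.
Apply vowel harmony: ngangedangtsongzifa → ngangedangtsongzufa.
Vowel deletion: no change.

ngangedangtsongzufa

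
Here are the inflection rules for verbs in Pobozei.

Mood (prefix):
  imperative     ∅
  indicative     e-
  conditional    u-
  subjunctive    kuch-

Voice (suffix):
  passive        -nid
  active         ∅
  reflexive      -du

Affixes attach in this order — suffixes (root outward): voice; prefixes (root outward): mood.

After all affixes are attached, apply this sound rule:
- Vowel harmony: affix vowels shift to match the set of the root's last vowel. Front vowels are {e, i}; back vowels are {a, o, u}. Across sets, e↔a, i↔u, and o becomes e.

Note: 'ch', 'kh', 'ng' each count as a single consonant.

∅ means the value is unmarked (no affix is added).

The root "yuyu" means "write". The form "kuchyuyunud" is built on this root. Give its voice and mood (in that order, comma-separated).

passive, subjunctive

Segment: kuch-yuyu-nid.
voice: -nid → passive.
mood: kuch- → subjunctive.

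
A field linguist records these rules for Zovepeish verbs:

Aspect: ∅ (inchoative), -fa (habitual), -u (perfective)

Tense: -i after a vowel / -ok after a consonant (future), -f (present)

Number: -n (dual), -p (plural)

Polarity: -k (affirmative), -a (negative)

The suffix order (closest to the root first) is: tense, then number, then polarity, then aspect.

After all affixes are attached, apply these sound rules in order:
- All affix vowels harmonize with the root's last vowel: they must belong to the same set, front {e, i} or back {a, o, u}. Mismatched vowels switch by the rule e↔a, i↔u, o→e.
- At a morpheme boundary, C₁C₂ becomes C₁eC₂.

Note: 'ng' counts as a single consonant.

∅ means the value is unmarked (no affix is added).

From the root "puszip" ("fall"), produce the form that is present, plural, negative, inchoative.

puszipefepe

Attach tense present -f → puszipf.
Attach number plural -p → puszipfp.
Attach polarity negative -a → puszipfpa.
aspect = inchoative: zero marking, form stays puszipfpa.
Apply vowel harmony: puszipfpa → puszipfpe.
Apply epenthesis: puszipfpe → puszipefepe.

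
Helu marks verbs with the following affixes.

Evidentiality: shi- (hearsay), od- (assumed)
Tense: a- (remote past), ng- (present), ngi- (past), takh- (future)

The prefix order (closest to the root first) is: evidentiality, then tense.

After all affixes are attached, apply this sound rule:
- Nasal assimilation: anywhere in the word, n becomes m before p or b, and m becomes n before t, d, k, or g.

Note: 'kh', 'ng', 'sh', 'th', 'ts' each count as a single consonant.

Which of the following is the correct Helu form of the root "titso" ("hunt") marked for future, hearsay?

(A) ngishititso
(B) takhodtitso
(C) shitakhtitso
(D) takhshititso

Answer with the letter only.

Attach evidentiality hearsay shi- → shititso.
Attach tense future takh- → takhshititso.
Nasal assimilation: no change.
So the correct form is takhshititso, option (D).
(B) takhodtitso is wrong: it uses assumed instead of hearsay for evidentiality.
(A) ngishititso is wrong: it uses past instead of future for tense.
(C) shitakhtitso is wrong: it has the affixes in the wrong order.

D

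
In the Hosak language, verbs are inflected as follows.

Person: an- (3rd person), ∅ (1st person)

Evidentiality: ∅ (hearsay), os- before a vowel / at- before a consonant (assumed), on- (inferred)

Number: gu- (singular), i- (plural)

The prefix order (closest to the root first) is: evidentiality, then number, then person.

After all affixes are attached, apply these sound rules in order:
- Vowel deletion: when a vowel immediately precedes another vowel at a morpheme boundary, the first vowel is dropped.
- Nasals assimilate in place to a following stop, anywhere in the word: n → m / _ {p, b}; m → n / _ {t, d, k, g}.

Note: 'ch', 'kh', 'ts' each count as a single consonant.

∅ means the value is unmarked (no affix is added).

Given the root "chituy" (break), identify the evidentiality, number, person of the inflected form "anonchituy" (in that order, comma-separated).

Segment: an-i-on-chituy.
evidentiality: on- → inferred.
number: i- → plural.
person: an- → 3rd person.

inferred, plural, 3rd person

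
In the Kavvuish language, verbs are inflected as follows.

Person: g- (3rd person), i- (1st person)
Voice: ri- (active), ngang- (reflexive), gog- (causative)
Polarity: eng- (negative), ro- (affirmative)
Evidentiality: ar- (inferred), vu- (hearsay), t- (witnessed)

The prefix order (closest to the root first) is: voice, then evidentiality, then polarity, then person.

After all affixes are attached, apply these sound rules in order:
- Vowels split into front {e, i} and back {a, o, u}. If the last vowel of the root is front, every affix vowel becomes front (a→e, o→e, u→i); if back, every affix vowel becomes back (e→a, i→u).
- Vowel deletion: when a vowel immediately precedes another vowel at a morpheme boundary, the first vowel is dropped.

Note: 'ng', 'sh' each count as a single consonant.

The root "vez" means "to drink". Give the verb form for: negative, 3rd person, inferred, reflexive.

gengerngengvez

Attach voice reflexive ngang- → ngangvez.
Attach evidentiality inferred ar- → arngangvez.
Attach polarity negative eng- → engarngangvez.
Attach person 3rd person g- → gengarngangvez.
Apply vowel harmony: gengarngangvez → gengerngengvez.
Vowel deletion: no change.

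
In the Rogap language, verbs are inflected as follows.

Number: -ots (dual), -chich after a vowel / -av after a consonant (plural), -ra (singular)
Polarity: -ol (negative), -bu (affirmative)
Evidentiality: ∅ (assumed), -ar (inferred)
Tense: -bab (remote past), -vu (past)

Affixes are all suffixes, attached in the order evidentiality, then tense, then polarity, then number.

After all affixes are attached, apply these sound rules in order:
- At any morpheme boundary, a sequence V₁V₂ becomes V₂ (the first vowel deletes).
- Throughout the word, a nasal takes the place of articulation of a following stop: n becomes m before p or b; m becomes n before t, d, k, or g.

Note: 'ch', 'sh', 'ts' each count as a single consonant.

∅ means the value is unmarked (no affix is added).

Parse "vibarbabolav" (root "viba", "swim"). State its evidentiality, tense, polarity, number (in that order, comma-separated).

Segment: viba-ar-bab-ol-av.
evidentiality: -ar → inferred.
tense: -bab → remote past.
polarity: -ol → negative.
number: -chich/av → plural.

inferred, remote past, negative, plural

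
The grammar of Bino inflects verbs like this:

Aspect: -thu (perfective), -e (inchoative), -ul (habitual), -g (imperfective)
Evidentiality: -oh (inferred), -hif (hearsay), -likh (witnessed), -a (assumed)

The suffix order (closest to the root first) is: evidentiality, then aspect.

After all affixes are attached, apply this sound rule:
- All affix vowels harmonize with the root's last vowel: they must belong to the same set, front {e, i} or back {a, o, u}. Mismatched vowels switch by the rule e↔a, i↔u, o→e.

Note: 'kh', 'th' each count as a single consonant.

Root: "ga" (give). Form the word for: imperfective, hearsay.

gahufg

Attach evidentiality hearsay -hif → gahif.
Attach aspect imperfective -g → gahifg.
Apply vowel harmony: gahifg → gahufg.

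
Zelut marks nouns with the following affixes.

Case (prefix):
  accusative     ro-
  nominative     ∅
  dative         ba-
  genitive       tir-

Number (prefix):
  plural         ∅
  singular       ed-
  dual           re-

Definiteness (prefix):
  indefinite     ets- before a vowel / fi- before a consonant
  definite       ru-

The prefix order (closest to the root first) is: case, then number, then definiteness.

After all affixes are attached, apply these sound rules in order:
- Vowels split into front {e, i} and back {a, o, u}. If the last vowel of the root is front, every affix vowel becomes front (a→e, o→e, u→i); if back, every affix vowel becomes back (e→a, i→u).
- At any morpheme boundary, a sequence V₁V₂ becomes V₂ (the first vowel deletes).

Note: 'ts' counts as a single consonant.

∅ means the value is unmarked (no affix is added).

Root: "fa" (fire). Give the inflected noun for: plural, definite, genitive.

Attach case genitive tir- → tirfa.
number = plural: zero marking, form stays tirfa.
Attach definiteness definite ru- → rutirfa.
Apply vowel harmony: rutirfa → ruturfa.
Vowel deletion: no change.

ruturfa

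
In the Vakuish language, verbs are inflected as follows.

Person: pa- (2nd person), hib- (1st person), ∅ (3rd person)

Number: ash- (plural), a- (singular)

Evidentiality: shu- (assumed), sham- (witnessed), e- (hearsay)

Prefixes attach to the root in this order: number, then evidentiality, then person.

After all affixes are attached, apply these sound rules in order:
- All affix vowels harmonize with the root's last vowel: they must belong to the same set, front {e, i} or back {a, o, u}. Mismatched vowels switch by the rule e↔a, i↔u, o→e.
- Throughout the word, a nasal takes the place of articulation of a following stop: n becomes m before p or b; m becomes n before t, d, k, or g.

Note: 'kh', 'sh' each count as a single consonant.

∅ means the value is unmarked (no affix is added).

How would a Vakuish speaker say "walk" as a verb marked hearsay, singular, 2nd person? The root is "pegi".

peeepegi

Attach number singular a- → apegi.
Attach evidentiality hearsay e- → eapegi.
Attach person 2nd person pa- → paeapegi.
Apply vowel harmony: paeapegi → peeepegi.
Nasal assimilation: no change.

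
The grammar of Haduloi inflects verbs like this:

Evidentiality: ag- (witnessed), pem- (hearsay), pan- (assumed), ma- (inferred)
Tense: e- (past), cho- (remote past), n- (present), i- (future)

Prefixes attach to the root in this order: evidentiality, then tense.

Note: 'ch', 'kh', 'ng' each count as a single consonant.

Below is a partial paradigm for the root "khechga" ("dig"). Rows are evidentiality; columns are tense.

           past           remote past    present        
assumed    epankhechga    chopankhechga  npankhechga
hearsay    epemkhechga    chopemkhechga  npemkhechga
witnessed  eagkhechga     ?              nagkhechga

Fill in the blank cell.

Attach evidentiality witnessed ag- → agkhechga.
Attach tense remote past cho- → choagkhechga.

choagkhechga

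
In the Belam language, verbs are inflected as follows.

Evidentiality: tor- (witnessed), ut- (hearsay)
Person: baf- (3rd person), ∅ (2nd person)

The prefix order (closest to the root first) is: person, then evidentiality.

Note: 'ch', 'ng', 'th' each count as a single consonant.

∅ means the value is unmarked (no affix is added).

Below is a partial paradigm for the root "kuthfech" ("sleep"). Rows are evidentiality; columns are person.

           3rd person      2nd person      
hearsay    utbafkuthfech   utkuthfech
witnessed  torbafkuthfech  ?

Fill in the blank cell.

torkuthfech

person = 2nd person: zero marking, form stays kuthfech.
Attach evidentiality witnessed tor- → torkuthfech.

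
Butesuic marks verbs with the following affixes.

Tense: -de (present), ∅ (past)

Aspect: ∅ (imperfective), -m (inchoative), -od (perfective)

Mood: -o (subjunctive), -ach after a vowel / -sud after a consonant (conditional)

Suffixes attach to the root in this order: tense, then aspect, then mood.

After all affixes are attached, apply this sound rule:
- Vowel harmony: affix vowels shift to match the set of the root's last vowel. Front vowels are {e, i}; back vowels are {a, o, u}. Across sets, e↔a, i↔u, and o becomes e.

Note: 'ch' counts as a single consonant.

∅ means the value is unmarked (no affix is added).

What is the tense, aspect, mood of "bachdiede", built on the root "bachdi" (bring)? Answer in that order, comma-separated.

Segment: bachdi-od-o.
tense: ∅ → past.
aspect: -od → perfective.
mood: -o → subjunctive.

past, perfective, subjunctive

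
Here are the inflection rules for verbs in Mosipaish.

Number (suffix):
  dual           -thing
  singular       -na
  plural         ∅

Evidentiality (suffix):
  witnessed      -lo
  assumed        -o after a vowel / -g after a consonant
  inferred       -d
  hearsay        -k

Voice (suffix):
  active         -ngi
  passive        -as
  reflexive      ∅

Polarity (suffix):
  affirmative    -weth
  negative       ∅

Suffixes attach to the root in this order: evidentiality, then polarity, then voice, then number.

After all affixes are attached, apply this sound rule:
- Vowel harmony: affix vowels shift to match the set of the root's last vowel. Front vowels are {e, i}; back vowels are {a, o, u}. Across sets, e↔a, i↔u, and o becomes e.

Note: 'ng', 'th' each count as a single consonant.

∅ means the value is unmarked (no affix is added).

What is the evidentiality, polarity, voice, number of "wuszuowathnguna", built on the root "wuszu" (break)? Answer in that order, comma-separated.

Segment: wuszu-o-weth-ngi-na.
evidentiality: -o/g → assumed.
polarity: -weth → affirmative.
voice: -ngi → active.
number: -na → singular.

assumed, affirmative, active, singular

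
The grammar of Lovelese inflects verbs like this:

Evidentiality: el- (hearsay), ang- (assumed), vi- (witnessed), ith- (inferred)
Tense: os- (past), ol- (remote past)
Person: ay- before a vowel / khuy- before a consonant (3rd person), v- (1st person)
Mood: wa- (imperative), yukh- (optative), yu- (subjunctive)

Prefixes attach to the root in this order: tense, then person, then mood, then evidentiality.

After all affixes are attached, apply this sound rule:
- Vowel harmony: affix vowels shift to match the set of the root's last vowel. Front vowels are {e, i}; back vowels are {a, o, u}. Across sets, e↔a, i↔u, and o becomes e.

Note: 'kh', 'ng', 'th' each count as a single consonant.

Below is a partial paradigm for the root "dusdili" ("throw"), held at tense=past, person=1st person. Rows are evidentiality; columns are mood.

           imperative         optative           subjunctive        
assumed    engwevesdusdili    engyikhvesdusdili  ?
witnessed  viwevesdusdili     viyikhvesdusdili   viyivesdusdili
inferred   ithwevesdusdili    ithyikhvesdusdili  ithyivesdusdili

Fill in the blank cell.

engyivesdusdili

Attach tense past os- → osdusdili.
Attach person 1st person v- → vosdusdili.
Attach mood subjunctive yu- → yuvosdusdili.
Attach evidentiality assumed ang- → angyuvosdusdili.
Apply vowel harmony: angyuvosdusdili → engyivesdusdili.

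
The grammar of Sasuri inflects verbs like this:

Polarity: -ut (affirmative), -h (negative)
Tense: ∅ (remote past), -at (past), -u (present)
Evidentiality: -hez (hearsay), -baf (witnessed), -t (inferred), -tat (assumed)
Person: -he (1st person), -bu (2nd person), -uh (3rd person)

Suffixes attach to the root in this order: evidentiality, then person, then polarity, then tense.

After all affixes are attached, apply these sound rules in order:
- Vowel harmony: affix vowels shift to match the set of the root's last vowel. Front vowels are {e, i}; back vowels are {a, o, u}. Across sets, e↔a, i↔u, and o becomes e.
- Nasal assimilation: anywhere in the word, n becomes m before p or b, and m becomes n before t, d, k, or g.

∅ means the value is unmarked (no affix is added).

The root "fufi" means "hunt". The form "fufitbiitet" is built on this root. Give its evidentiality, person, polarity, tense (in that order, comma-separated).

inferred, 2nd person, affirmative, past

Segment: fufi-t-bu-ut-at.
evidentiality: -t → inferred.
person: -bu → 2nd person.
polarity: -ut → affirmative.
tense: -at → past.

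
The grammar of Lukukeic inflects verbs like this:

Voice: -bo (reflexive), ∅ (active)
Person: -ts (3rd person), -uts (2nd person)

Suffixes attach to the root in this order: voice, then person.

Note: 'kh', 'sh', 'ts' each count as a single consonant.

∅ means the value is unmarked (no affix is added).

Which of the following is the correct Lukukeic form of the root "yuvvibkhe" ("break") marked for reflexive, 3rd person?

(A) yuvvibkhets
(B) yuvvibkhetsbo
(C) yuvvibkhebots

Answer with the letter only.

Attach voice reflexive -bo → yuvvibkhebo.
Attach person 3rd person -ts → yuvvibkhebots.
So the correct form is yuvvibkhebots, option (C).
(A) yuvvibkhets is wrong: it uses active instead of reflexive for voice.
(B) yuvvibkhetsbo is wrong: it has the affixes in the wrong order.

C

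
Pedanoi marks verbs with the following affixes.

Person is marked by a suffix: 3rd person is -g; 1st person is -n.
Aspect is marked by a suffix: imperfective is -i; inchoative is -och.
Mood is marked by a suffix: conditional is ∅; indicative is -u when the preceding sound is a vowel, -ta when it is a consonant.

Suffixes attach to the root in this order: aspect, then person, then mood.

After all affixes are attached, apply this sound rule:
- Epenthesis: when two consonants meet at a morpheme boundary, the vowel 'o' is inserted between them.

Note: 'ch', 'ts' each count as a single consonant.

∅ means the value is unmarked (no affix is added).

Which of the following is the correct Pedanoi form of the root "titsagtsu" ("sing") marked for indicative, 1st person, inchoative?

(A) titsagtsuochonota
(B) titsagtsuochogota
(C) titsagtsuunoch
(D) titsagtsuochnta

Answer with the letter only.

Attach aspect inchoative -och → titsagtsuoch.
Attach person 1st person -n → titsagtsuochn.
Attach mood indicative -ta (after consonant 'n') → titsagtsuochnta.
Apply epenthesis: titsagtsuochnta → titsagtsuochonota.
So the correct form is titsagtsuochonota, option (A).
(C) titsagtsuunoch is wrong: it has the affixes in the wrong order.
(D) titsagtsuochnta is wrong: it fails to apply the sound rule(s).
(B) titsagtsuochogota is wrong: it uses 3rd person instead of 1st person for person.

A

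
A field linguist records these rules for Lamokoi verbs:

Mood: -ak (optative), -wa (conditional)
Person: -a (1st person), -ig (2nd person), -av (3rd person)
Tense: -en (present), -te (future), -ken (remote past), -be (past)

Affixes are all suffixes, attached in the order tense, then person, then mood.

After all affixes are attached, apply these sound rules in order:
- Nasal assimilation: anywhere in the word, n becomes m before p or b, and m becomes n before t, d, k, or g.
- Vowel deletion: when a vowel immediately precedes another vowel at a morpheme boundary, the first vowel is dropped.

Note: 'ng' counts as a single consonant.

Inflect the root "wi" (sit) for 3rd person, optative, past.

wibavak

Attach tense past -be → wibe.
Attach person 3rd person -av → wibeav.
Attach mood optative -ak → wibeavak.
Nasal assimilation: no change.
Apply vowel deletion: wibeavak → wibavak.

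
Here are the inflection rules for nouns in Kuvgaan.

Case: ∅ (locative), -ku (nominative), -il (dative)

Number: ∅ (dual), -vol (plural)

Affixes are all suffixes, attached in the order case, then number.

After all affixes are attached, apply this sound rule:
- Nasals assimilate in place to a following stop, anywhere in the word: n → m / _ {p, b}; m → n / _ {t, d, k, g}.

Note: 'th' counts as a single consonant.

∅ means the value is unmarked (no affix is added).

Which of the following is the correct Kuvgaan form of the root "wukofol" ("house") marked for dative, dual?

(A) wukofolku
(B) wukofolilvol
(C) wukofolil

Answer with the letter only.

Attach case dative -il → wukofolil.
number = dual: zero marking, form stays wukofolil.
Nasal assimilation: no change.
So the correct form is wukofolil, option (C).
(B) wukofolilvol is wrong: it uses plural instead of dual for number.
(A) wukofolku is wrong: it uses nominative instead of dative for case.

C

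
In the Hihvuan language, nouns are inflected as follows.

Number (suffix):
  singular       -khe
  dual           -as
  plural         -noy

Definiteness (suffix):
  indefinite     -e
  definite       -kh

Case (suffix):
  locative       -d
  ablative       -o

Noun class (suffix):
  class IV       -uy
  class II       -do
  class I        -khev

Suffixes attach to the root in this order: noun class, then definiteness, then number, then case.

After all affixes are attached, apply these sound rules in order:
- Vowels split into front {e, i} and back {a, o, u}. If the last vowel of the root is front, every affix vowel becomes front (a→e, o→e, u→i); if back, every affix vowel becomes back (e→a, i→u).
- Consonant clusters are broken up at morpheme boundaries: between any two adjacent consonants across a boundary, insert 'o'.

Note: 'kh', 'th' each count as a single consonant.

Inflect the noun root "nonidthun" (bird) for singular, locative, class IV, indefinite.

nonidthunuyakhad

Attach noun class class IV -uy → nonidthunuy.
Attach definiteness indefinite -e → nonidthunuye.
Attach number singular -khe → nonidthunuyekhe.
Attach case locative -d → nonidthunuyekhed.
Apply vowel harmony: nonidthunuyekhed → nonidthunuyakhad.
Epenthesis: no change.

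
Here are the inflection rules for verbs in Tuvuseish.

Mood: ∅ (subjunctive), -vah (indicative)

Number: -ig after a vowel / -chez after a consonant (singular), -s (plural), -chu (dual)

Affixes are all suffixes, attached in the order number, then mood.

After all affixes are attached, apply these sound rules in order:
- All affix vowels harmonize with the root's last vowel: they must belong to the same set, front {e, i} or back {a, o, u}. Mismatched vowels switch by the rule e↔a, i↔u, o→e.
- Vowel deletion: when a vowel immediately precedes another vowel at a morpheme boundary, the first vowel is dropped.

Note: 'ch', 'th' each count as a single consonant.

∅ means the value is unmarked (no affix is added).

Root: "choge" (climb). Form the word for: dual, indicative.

chogechiveh

Attach number dual -chu → chogechu.
Attach mood indicative -vah → chogechuvah.
Apply vowel harmony: chogechuvah → chogechiveh.
Vowel deletion: no change.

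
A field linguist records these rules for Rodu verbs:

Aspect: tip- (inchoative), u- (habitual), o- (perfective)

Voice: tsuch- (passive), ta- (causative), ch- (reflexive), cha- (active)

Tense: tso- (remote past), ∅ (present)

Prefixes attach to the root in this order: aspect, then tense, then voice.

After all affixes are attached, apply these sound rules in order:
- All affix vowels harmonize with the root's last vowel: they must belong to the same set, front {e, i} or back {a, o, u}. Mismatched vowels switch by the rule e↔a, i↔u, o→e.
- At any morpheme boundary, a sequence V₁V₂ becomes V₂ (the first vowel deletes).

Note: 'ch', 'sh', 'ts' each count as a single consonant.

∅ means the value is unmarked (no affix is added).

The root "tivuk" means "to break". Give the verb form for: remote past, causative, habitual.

Attach aspect habitual u- → utivuk.
Attach tense remote past tso- → tsoutivuk.
Attach voice causative ta- → tatsoutivuk.
Vowel harmony: no change.
Apply vowel deletion: tatsoutivuk → tatsutivuk.

tatsutivuk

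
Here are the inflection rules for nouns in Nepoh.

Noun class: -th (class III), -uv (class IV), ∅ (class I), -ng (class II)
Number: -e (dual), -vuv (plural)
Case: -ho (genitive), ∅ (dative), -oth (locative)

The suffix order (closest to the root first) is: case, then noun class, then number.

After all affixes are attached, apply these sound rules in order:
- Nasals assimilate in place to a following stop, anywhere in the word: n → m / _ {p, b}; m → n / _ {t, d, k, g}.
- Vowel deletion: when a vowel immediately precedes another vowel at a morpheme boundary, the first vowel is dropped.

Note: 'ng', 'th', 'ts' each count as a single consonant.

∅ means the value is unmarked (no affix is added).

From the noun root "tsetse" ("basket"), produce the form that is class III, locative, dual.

Attach case locative -oth → tsetseoth.
Attach noun class class III -th → tsetseothth.
Attach number dual -e → tsetseoththe.
Nasal assimilation: no change.
Apply vowel deletion: tsetseoththe → tsetsoththe.

tsetsoththe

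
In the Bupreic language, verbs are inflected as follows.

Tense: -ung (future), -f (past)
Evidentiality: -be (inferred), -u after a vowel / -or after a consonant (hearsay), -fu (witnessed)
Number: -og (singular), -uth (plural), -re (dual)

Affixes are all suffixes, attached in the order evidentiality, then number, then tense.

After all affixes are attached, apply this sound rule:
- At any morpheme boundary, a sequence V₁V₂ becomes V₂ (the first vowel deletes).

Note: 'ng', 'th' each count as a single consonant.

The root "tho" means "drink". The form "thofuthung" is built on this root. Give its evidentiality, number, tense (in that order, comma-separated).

witnessed, plural, future

Segment: tho-fu-uth-ung.
evidentiality: -fu → witnessed.
number: -uth → plural.
tense: -ung → future.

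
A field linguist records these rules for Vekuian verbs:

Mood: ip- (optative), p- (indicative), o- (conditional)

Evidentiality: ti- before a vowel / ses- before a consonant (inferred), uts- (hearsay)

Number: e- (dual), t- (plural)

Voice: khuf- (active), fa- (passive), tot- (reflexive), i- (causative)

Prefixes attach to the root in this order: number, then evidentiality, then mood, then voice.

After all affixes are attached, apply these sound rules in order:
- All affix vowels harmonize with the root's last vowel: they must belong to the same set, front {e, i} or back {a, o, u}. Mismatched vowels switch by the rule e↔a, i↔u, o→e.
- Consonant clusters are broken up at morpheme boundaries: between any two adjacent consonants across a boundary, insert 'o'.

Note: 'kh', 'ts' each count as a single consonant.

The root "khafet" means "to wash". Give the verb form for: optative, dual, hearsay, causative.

iipitsekhafet

Attach number dual e- → ekhafet.
Attach evidentiality hearsay uts- → utsekhafet.
Attach mood optative ip- → iputsekhafet.
Attach voice causative i- → iiputsekhafet.
Apply vowel harmony: iiputsekhafet → iipitsekhafet.
Epenthesis: no change.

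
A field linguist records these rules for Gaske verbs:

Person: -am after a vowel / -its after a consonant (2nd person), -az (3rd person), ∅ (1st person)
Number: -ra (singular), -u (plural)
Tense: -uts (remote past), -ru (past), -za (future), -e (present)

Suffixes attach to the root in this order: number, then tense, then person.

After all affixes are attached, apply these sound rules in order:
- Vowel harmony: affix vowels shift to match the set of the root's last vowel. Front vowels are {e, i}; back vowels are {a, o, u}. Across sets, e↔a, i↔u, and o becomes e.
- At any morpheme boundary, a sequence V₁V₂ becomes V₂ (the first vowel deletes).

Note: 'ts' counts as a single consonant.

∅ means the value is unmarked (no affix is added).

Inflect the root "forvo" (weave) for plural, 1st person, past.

forvuru

Attach number plural -u → forvou.
Attach tense past -ru → forvouru.
person = 1st person: zero marking, form stays forvouru.
Vowel harmony: no change.
Apply vowel deletion: forvouru → forvuru.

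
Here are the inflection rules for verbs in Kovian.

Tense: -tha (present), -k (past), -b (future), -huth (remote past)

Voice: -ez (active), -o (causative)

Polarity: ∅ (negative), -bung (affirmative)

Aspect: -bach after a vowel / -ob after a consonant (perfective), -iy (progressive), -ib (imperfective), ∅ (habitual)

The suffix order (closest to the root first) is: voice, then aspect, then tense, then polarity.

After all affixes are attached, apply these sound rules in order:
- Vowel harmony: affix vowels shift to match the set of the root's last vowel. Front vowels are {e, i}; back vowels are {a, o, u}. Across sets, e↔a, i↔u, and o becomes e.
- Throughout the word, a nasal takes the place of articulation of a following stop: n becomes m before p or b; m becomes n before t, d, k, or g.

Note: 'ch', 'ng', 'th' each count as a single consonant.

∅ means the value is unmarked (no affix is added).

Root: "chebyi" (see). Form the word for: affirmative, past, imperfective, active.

chebyiezibkbing

Attach voice active -ez → chebyiez.
Attach aspect imperfective -ib → chebyiezib.
Attach tense past -k → chebyiezibk.
Attach polarity affirmative -bung → chebyiezibkbung.
Apply vowel harmony: chebyiezibkbung → chebyiezibkbing.
Nasal assimilation: no change.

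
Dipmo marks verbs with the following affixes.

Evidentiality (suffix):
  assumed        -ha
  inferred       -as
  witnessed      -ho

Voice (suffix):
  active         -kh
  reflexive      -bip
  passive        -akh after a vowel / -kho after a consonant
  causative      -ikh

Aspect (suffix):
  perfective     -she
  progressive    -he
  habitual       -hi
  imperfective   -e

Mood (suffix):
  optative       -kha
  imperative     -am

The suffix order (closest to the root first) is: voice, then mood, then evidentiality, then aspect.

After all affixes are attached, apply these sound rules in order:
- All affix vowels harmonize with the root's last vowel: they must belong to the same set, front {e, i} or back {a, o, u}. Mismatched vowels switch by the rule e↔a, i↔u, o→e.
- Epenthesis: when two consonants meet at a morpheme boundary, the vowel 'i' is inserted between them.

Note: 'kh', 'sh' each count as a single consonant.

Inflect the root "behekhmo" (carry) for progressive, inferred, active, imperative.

Attach voice active -kh → behekhmokh.
Attach mood imperative -am → behekhmokham.
Attach evidentiality inferred -as → behekhmokhamas.
Attach aspect progressive -he → behekhmokhamashe.
Apply vowel harmony: behekhmokhamashe → behekhmokhamasha.
Apply epenthesis: behekhmokhamasha → behekhmokhamasiha.

behekhmokhamasiha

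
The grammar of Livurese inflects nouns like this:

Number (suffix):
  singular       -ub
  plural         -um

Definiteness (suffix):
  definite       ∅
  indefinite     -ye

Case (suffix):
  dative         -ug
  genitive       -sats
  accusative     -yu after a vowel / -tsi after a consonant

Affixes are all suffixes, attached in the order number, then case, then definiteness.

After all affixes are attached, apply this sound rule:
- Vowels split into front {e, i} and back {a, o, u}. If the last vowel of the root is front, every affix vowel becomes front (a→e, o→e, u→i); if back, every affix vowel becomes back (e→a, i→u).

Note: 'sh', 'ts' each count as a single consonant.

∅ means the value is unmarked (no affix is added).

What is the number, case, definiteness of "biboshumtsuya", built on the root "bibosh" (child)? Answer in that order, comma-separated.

plural, accusative, indefinite

Segment: bibosh-um-tsi-ye.
number: -um → plural.
case: -yu/tsi → accusative.
definiteness: -ye → indefinite.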